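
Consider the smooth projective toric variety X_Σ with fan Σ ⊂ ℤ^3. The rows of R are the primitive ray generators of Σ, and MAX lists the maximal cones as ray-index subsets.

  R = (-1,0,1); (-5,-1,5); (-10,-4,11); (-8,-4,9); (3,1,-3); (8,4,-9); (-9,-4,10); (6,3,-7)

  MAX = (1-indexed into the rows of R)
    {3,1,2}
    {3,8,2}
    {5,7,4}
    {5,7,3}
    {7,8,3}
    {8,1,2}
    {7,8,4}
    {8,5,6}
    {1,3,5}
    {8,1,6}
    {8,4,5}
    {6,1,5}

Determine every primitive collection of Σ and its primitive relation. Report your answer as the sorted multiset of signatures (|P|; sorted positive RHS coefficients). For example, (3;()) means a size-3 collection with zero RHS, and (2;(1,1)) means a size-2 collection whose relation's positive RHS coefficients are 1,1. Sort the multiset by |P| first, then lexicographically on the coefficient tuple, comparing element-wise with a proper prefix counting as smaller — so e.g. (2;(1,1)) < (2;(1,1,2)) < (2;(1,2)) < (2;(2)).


14 collections generate NE(X_Σ); each relation:

  P = {4,6}:  v_{4} + v_{6} = 0  →  sig = (2;())
  P = {1,4}:  v_{1} + v_{4} = v_{7}  →  sig = (2;(1))
  P = {1,7}:  v_{1} + v_{7} = v_{3}  →  sig = (2;(1))
  P = {6,7}:  v_{6} + v_{7} = v_{1}  →  sig = (2;(1))
  P = {2,4}:  v_{2} + v_{4} = v_{3} + v_{7} + v_{8}  →  sig = (2;(1,1,1))
  P = {2,7}:  v_{2} + v_{7} = 2·v_{3} + v_{8}  →  sig = (2;(1,2))
  P = {2,6}:  v_{2} + v_{6} = 3·v_{1} + v_{8}  →  sig = (2;(1,3))
  P = {2,5}:  v_{2} + v_{5} = 2·v_{1}  →  sig = (2;(2))
  P = {3,4}:  v_{3} + v_{4} = 2·v_{7}  →  sig = (2;(2))
  P = {3,6}:  v_{3} + v_{6} = 2·v_{1}  →  sig = (2;(2))
  P = {5,7,8}:  v_{5} + v_{7} + v_{8} = 0  →  sig = (3;())
  P = {1,3,8}:  v_{1} + v_{3} + v_{8} = v_{2}  →  sig = (3;(1))
  P = {1,5,8}:  v_{1} + v_{5} + v_{8} = v_{6}  →  sig = (3;(1))
  P = {3,5,8}:  v_{3} + v_{5} + v_{8} = v_{1}  →  sig = (3;(1))

Signatures (|P|; sorted positive RHS coefficients), sorted:
{ (2;()),  (2;(1)) ×3,  (2;(1,1,1)),  (2;(1,2)),  (2;(1,3)),  (2;(2)) ×3,  (3;()),  (3;(1)) ×3 }


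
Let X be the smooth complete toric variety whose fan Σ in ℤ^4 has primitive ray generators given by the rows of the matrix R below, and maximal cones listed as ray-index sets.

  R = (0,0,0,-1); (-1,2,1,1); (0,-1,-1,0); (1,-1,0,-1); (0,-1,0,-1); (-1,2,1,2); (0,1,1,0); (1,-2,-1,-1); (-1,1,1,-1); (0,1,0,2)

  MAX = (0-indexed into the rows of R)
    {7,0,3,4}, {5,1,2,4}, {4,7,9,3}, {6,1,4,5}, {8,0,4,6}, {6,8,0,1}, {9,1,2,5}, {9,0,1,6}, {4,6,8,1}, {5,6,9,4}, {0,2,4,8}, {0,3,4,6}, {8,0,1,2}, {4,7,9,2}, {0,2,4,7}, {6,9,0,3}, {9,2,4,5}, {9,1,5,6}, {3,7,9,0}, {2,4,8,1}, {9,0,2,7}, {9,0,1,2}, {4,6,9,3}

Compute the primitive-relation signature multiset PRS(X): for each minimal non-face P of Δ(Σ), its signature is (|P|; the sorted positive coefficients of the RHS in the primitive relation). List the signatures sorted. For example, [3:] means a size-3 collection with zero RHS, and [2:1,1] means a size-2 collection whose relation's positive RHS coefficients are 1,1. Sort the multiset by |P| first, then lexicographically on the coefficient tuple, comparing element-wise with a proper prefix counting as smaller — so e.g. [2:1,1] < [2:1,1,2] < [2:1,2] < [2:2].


Primitive collections (15):

  {1,7}:  v_{1} + v_{7} = 0  so sig = [2:]
  {2,6}:  v_{2} + v_{6} = 0  so sig = [2:]
  {0,5}:  v_{0} + v_{5} = v_{1}  so sig = [2:1]
  {1,3}:  v_{1} + v_{3} = v_{6}  so sig = [2:1]
  {2,3}:  v_{2} + v_{3} = v_{7}  so sig = [2:1]
  {6,7}:  v_{6} + v_{7} = v_{3}  so sig = [2:1]
  {8,9}:  v_{8} + v_{9} = v_{1}  so sig = [2:1]
  {5,7}:  v_{5} + v_{7} = v_{4} + v_{9}  so sig = [2:1,1]
  {7,8}:  v_{7} + v_{8} = v_{0} + v_{4}  so sig = [2:1,1]
  {3,5}:  v_{3} + v_{5} = v_{4} + v_{6} + v_{9}  so sig = [2:1,1,1]
  {3,8}:  v_{3} + v_{8} = v_{0} + v_{4} + v_{6}  so sig = [2:1,1,1]
  {5,8}:  v_{5} + v_{8} = 2·v_{1} + v_{4}  so sig = [2:1,2]
  {0,4,9}:  v_{0} + v_{4} + v_{9} = 0  so sig = [3:]
  {0,1,4}:  v_{0} + v_{1} + v_{4} = v_{8}  so sig = [3:1]
  {1,4,9}:  v_{1} + v_{4} + v_{9} = v_{5}  so sig = [3:1]

Sorted signature multiset PRS(X):
    [2:]
    [2:]
    [2:1]
    [2:1]
    [2:1]
    [2:1]
    [2:1]
    [2:1,1]
    [2:1,1]
    [2:1,1,1]
    [2:1,1,1]
    [2:1,2]
    [3:]
    [3:1]
    [3:1]


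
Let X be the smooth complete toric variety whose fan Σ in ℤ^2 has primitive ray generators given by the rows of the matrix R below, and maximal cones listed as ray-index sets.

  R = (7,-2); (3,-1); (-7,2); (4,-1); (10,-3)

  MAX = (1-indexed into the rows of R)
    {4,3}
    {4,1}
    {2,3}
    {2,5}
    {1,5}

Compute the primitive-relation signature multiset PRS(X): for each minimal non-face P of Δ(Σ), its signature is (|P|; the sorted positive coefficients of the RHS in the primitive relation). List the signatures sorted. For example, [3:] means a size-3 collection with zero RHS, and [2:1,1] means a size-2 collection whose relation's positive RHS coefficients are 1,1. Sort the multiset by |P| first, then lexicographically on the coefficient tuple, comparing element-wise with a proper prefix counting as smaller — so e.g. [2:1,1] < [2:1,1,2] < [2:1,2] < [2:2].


Δ(Σ) — 5 vertices, 5 min non-faces:

  P={1,3}:  v_{1} + v_{3} = 0 — sig = [2:]
  P={1,2}:  v_{1} + v_{2} = v_{5} — sig = [2:1]
  P={2,4}:  v_{2} + v_{4} = v_{1} — sig = [2:1]
  P={3,5}:  v_{3} + v_{5} = v_{2} — sig = [2:1]
  P={4,5}:  v_{4} + v_{5} = 2·v_{1} — sig = [2:2]

Sorted signature multiset PRS(X):
{ [2:],  [2:1] ×3,  [2:2] }


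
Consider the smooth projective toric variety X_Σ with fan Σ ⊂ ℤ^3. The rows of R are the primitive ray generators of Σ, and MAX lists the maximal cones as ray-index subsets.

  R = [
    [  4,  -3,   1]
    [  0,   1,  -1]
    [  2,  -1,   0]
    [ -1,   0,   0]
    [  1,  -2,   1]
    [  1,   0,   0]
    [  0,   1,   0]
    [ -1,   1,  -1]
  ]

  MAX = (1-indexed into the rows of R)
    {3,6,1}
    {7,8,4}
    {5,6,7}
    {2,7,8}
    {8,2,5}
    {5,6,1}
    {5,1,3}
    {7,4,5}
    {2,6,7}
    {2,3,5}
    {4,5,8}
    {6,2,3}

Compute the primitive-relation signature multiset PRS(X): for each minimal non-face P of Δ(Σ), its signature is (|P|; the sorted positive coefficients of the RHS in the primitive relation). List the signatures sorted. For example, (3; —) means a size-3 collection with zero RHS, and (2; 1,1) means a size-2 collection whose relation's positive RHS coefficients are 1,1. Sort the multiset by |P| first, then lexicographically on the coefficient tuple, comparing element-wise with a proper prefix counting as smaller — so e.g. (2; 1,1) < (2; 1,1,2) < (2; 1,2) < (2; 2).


Primitive collections (14):

  P={4,6}:  v_{4} + v_{6} = 0 ; sig = (2; —)
  P={2,4}:  v_{2} + v_{4} = v_{8} ; sig = (2; 1)
  P={6,8}:  v_{6} + v_{8} = v_{2} ; sig = (2; 1)
  P={1,4}:  v_{1} + v_{4} = v_{3} + v_{5} ; sig = (2; 1,1)
  P={3,4}:  v_{3} + v_{4} = v_{2} + v_{5} ; sig = (2; 1,1)
  P={1,8}:  v_{1} + v_{8} = v_{2} + v_{3} + v_{5} ; sig = (2; 1,1,1)
  P={3,8}:  v_{3} + v_{8} = 2·v_{2} + v_{5} ; sig = (2; 1,2)
  P={1,7}:  v_{1} + v_{7} = v_{5} + 3·v_{6} ; sig = (2; 1,3)
  P={1,2}:  v_{1} + v_{2} = 2·v_{3} ; sig = (2; 2)
  P={3,7}:  v_{3} + v_{7} = 2·v_{6} ; sig = (2; 2)
  P={5,7,8}:  v_{5} + v_{7} + v_{8} = 0 ; sig = (3; —)
  P={2,5,6}:  v_{2} + v_{5} + v_{6} = v_{3} ; sig = (3; 1)
  P={2,5,7}:  v_{2} + v_{5} + v_{7} = v_{6} ; sig = (3; 1)
  P={3,5,6}:  v_{3} + v_{5} + v_{6} = v_{1} ; sig = (3; 1)

Sorted signature multiset PRS(X):
{ (2; —),  (2; 1) ×2,  (2; 1,1) ×2,  (2; 1,1,1),  (2; 1,2),  (2; 1,3),  (2; 2) ×2,  (3; —),  (3; 1) ×3 }


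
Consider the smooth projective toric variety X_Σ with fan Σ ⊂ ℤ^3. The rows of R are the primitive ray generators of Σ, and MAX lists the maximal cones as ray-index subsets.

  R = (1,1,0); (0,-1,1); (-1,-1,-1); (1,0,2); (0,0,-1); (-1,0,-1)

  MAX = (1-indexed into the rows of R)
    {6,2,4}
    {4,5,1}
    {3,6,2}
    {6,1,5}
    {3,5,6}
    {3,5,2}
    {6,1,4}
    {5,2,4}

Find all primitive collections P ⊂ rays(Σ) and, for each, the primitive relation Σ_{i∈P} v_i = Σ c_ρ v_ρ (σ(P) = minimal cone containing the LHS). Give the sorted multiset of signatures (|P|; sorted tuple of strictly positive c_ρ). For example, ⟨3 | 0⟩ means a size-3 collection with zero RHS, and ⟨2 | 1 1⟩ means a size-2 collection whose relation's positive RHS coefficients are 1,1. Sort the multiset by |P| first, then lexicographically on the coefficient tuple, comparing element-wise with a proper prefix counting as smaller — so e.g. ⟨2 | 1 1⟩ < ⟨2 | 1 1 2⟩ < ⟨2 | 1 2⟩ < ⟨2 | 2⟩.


Primitive collections (5):

  • {1,3}:  v_{1} + v_{3} = v_{5}  ⟹  sig = ⟨2 | 1⟩
  • {3,4}:  v_{3} + v_{4} = v_{2}  ⟹  sig = ⟨2 | 1⟩
  • {1,2}:  v_{1} + v_{2} = v_{4} + v_{5}  ⟹  sig = ⟨2 | 1 1⟩
  • {4,5,6}:  v_{4} + v_{5} + v_{6} = 0  ⟹  sig = ⟨3 | 0⟩
  • {2,5,6}:  v_{2} + v_{5} + v_{6} = v_{3}  ⟹  sig = ⟨3 | 1⟩

Sorted signature multiset PRS(X):
[⟨2 | 1⟩, ⟨2 | 1⟩, ⟨2 | 1 1⟩, ⟨3 | 0⟩, ⟨3 | 1⟩]


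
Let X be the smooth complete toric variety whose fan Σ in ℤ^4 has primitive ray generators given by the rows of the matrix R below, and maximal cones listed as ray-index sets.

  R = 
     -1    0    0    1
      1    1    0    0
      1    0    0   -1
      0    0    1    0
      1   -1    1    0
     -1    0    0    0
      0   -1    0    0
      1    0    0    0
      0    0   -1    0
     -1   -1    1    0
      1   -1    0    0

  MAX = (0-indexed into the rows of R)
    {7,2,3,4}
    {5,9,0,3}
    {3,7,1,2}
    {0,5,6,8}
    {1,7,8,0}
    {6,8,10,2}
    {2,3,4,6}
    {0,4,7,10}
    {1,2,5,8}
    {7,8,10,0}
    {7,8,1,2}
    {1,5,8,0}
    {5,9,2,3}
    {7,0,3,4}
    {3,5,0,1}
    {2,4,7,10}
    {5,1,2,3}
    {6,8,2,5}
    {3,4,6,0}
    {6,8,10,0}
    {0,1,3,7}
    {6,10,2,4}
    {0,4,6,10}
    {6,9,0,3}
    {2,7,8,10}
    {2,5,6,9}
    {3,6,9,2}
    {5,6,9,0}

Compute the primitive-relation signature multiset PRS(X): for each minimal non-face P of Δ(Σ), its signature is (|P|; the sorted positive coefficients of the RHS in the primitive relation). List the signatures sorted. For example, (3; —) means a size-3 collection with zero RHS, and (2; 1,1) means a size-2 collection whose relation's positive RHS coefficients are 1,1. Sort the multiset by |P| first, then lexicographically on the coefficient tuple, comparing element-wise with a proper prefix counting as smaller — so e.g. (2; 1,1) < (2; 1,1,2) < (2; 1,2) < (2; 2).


17 minimal non-faces of Δ(Σ) (on 11 rays):

  • {0,2}:  v_{0} + v_{2} = 0  →  sig = (2; —)
  • {3,8}:  v_{3} + v_{8} = 0  →  sig = (2; —)
  • {5,7}:  v_{5} + v_{7} = 0  →  sig = (2; —)
  • {1,6}:  v_{1} + v_{6} = v_{7}  →  sig = (2; 1)
  • {1,9}:  v_{1} + v_{9} = v_{3}  →  sig = (2; 1)
  • {3,10}:  v_{3} + v_{10} = v_{4}  →  sig = (2; 1)
  • {4,8}:  v_{4} + v_{8} = v_{10}  →  sig = (2; 1)
  • {5,10}:  v_{5} + v_{10} = v_{6}  →  sig = (2; 1)
  • {6,7}:  v_{6} + v_{7} = v_{10}  →  sig = (2; 1)
  • {4,5}:  v_{4} + v_{5} = v_{3} + v_{6}  →  sig = (2; 1,1)
  • {7,9}:  v_{7} + v_{9} = v_{3} + v_{6}  →  sig = (2; 1,1)
  • {8,9}:  v_{8} + v_{9} = v_{5} + v_{6}  →  sig = (2; 1,1)
  • {1,4}:  v_{1} + v_{4} = v_{3} + 2·v_{7}  →  sig = (2; 1,2)
  • {9,10}:  v_{9} + v_{10} = v_{3} + 2·v_{6}  →  sig = (2; 1,2)
  • {1,10}:  v_{1} + v_{10} = 2·v_{7}  →  sig = (2; 2)
  • {4,9}:  v_{4} + v_{9} = 2·v_{3} + 2·v_{6}  →  sig = (2; 2,2)
  • {3,5,6}:  v_{3} + v_{5} + v_{6} = v_{9}  →  sig = (3; 1)

Sorted signature multiset PRS(X):
    |P|=2: 16 collections, coeffs (), (), (), (1), (1), (1), (1), (1), (1), (1,1), (1,1), (1,1), (1,2), (1,2), (2), (2,2)
    |P|=3: 1 collection, coeffs (1)


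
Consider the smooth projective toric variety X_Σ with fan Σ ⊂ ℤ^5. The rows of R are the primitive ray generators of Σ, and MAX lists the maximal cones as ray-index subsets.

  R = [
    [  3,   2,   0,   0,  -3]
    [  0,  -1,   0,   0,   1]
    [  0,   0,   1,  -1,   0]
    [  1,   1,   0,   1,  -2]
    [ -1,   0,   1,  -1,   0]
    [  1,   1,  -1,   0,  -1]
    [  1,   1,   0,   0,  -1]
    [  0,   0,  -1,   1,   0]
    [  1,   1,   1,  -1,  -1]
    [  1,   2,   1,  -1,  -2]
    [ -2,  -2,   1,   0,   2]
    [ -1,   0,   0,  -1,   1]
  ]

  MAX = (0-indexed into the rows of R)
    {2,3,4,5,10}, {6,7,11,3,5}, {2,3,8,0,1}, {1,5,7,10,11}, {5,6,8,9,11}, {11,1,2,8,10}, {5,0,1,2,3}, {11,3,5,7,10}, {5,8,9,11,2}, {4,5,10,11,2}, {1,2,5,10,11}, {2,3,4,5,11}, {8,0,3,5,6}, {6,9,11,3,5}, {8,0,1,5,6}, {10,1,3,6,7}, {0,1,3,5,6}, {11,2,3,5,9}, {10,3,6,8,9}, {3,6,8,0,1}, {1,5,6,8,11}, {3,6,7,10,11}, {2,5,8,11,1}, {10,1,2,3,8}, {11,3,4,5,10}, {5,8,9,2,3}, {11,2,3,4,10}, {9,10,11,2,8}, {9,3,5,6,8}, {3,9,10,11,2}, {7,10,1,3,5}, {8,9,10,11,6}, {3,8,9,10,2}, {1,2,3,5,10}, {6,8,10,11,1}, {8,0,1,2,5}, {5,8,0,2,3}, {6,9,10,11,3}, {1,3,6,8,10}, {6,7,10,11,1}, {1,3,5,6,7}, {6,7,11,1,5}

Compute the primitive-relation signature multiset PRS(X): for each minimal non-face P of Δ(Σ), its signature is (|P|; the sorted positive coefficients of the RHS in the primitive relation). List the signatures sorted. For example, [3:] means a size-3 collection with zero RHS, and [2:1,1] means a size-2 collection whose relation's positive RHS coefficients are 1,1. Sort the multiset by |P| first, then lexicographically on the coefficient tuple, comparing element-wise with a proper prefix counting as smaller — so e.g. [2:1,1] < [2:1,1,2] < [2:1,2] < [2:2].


Minimal non-faces — 22 found among 12 rays, 42 max cones:

  P = {2,7}:  v_{2} + v_{7} = 0  →  sig = [2:]
  P = {1,9}:  v_{1} + v_{9} = v_{8}  →  sig = [2:1]
  P = {2,6}:  v_{2} + v_{6} = v_{8}  →  sig = [2:1]
  P = {7,8}:  v_{7} + v_{8} = v_{6}  →  sig = [2:1]
  P = {0,11}:  v_{0} + v_{11} = v_{5} + v_{8}  →  sig = [2:1,1]
  P = {0,10}:  v_{0} + v_{10} = v_{1} + v_{2} + v_{3}  →  sig = [2:1,1,1]
  P = {1,4}:  v_{1} + v_{4} = v_{2} + v_{5} + v_{10}  →  sig = [2:1,1,1]
  P = {4,6}:  v_{4} + v_{6} = v_{2} + v_{3} + v_{11}  →  sig = [2:1,1,1]
  P = {7,9}:  v_{7} + v_{9} = v_{3} + v_{6} + v_{11}  →  sig = [2:1,1,1]
  P = {0,7}:  v_{0} + v_{7} = v_{1} + v_{3} + v_{5} + v_{6}  →  sig = [2:1,1,1,1]
  P = {4,7}:  v_{4} + v_{7} = v_{3} + v_{5} + v_{10} + v_{11}  →  sig = [2:1,1,1,1]
  P = {0,4}:  v_{0} + v_{4} = 2·v_{2} + v_{3} + v_{5}  →  sig = [2:1,1,2]
  P = {0,9}:  v_{0} + v_{9} = v_{3} + v_{5} + 2·v_{8}  →  sig = [2:1,1,2]
  P = {4,8}:  v_{4} + v_{8} = 2·v_{2} + v_{3} + v_{11}  →  sig = [2:1,1,2]
  P = {4,9}:  v_{4} + v_{9} = 2·v_{2} + 2·v_{3} + 2·v_{11}  →  sig = [2:2,2,2]
  P = {1,3,11}:  v_{1} + v_{3} + v_{11} = 0  →  sig = [3:]
  P = {5,6,10}:  v_{5} + v_{6} + v_{10} = 0  →  sig = [3:]
  P = {3,8,11}:  v_{3} + v_{8} + v_{11} = v_{9}  →  sig = [3:1]
  P = {5,8,10}:  v_{5} + v_{8} + v_{10} = v_{2}  →  sig = [3:1]
  P = {5,9,10}:  v_{5} + v_{9} + v_{10} = v_{2} + v_{3} + v_{11}  →  sig = [3:1,1,1]
  P = {1,3,5,8}:  v_{1} + v_{3} + v_{5} + v_{8} = v_{0}  →  sig = [4:1]
  P = {2,3,5,10,11}:  v_{2} + v_{3} + v_{5} + v_{10} + v_{11} = v_{4}  →  sig = [5:1]

so the primitive-relation signature multiset is
    |P|=2: 15 collections, coeffs (), (1), (1), (1), (1,1), (1,1,1), (1,1,1), (1,1,1), (1,1,1), (1,1,1,1), (1,1,1,1), (1,1,2), (1,1,2), (1,1,2), (2,2,2)
    |P|=3: 5 collections, coeffs (), (), (1), (1), (1,1,1)
    |P|=4: 1 collection, coeffs (1)
    |P|=5: 1 collection, coeffs (1)


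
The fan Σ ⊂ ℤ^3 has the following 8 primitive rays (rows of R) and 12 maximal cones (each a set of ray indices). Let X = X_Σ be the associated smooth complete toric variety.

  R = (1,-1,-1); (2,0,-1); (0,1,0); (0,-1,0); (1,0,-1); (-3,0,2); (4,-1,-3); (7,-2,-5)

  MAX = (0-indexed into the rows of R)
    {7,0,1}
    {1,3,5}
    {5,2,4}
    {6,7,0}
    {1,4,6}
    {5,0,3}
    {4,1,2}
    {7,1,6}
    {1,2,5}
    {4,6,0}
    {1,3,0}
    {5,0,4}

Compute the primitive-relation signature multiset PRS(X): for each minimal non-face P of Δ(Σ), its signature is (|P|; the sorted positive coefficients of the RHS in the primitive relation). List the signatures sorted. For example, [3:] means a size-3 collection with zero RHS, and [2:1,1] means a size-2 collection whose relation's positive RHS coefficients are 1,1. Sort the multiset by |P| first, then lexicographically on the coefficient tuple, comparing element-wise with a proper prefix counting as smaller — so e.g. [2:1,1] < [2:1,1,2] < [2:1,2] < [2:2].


14 collections generate NE(X_Σ); each relation:

  P={2,3}:  v_{2} + v_{3} = 0 ; sig = [2:]
  P={0,2}:  v_{0} + v_{2} = v_{4} ; sig = [2:1]
  P={3,4}:  v_{3} + v_{4} = v_{0} ; sig = [2:1]
  P={5,6}:  v_{5} + v_{6} = v_{0} ; sig = [2:1]
  P={2,7}:  v_{2} + v_{7} = v_{1} + v_{4} + v_{6} ; sig = [2:1,1,1]
  P={2,6}:  v_{2} + v_{6} = v_{1} + 2·v_{4} ; sig = [2:1,2]
  P={3,6}:  v_{3} + v_{6} = 2·v_{0} + v_{1} ; sig = [2:1,2]
  P={5,7}:  v_{5} + v_{7} = 2·v_{0} + v_{1} ; sig = [2:1,2]
  P={4,7}:  v_{4} + v_{7} = 2·v_{6} ; sig = [2:2]
  P={3,7}:  v_{3} + v_{7} = 3·v_{0} + 2·v_{1} ; sig = [2:2,3]
  P={1,4,5}:  v_{1} + v_{4} + v_{5} = 0 ; sig = [3:]
  P={0,1,4}:  v_{0} + v_{1} + v_{4} = v_{6} ; sig = [3:1]
  P={0,1,5}:  v_{0} + v_{1} + v_{5} = v_{3} ; sig = [3:1]
  P={0,1,6}:  v_{0} + v_{1} + v_{6} = v_{7} ; sig = [3:1]

Signatures (|P|; sorted positive RHS coefficients), sorted:
[[2:], [2:1], [2:1], [2:1], [2:1,1,1], [2:1,2], [2:1,2], [2:1,2], [2:2], [2:2,3], [3:], [3:1], [3:1], [3:1]]


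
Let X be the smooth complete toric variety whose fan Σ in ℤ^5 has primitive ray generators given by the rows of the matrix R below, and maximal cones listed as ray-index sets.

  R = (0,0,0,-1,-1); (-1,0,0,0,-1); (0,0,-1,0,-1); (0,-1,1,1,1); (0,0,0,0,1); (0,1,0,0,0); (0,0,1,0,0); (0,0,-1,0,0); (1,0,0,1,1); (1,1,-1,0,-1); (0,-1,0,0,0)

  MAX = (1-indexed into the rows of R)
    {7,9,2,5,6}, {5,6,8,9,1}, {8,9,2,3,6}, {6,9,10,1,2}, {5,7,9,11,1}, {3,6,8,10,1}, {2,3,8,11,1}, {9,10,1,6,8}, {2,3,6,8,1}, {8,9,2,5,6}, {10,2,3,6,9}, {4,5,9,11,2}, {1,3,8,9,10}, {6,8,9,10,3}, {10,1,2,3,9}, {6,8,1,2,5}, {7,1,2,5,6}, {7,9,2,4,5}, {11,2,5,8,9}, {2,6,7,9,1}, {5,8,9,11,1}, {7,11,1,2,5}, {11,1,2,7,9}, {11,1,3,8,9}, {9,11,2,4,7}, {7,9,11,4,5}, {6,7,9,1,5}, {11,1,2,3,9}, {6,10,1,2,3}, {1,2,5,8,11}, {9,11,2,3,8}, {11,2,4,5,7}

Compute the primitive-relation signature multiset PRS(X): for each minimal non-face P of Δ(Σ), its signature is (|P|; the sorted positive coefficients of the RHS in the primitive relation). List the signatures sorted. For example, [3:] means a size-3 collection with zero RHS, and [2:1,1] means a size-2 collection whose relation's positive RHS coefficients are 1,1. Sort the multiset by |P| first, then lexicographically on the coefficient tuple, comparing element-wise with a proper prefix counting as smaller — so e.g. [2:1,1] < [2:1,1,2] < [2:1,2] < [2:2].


|primitive collections| = 17. Relations:

  P = {6,11}:  v_{6} + v_{11} = 0 — sig = [2:]
  P = {7,8}:  v_{7} + v_{8} = 0 — sig = [2:]
  P = {3,5}:  v_{3} + v_{5} = v_{8} — sig = [2:1]
  P = {1,4}:  v_{1} + v_{4} = v_{7} + v_{11} — sig = [2:1,1]
  P = {3,4}:  v_{3} + v_{4} = v_{2} + v_{9} + v_{11} — sig = [2:1,1,1]
  P = {3,7}:  v_{3} + v_{7} = v_{1} + v_{2} + v_{9} — sig = [2:1,1,1]
  P = {10,11}:  v_{10} + v_{11} = v_{1} + v_{3} + v_{9} — sig = [2:1,1,1]
  P = {4,6}:  v_{4} + v_{6} = v_{2} + v_{5} + v_{7} + v_{9} — sig = [2:1,1,1,1]
  P = {4,8}:  v_{4} + v_{8} = v_{2} + v_{5} + v_{9} + v_{11} — sig = [2:1,1,1,1]
  P = {5,10}:  v_{5} + v_{10} = v_{1} + v_{6} + v_{8} + v_{9} — sig = [2:1,1,1,1]
  P = {4,10}:  v_{4} + v_{10} = v_{1} + v_{2} + 2·v_{9} — sig = [2:1,1,2]
  P = {7,10}:  v_{7} + v_{10} = 2·v_{1} + v_{2} + v_{6} + 2·v_{9} — sig = [2:1,1,2,2]
  P = {2,8,10}:  v_{2} + v_{8} + v_{10} = 2·v_{3} + v_{6} — sig = [3:1,2]
  P = {1,2,5,9}:  v_{1} + v_{2} + v_{5} + v_{9} = 0 — sig = [4:]
  P = {1,2,8,9}:  v_{1} + v_{2} + v_{8} + v_{9} = v_{3} — sig = [4:1]
  P = {1,3,6,9}:  v_{1} + v_{3} + v_{6} + v_{9} = v_{10} — sig = [4:1]
  P = {2,5,7,9,11}:  v_{2} + v_{5} + v_{7} + v_{9} + v_{11} = v_{4} — sig = [5:1]

Signatures (|P|; sorted positive RHS coefficients), sorted:
    [2:]
    [2:]
    [2:1]
    [2:1,1]
    [2:1,1,1]
    [2:1,1,1]
    [2:1,1,1]
    [2:1,1,1,1]
    [2:1,1,1,1]
    [2:1,1,1,1]
    [2:1,1,2]
    [2:1,1,2,2]
    [3:1,2]
    [4:]
    [4:1]
    [4:1]
    [5:1]


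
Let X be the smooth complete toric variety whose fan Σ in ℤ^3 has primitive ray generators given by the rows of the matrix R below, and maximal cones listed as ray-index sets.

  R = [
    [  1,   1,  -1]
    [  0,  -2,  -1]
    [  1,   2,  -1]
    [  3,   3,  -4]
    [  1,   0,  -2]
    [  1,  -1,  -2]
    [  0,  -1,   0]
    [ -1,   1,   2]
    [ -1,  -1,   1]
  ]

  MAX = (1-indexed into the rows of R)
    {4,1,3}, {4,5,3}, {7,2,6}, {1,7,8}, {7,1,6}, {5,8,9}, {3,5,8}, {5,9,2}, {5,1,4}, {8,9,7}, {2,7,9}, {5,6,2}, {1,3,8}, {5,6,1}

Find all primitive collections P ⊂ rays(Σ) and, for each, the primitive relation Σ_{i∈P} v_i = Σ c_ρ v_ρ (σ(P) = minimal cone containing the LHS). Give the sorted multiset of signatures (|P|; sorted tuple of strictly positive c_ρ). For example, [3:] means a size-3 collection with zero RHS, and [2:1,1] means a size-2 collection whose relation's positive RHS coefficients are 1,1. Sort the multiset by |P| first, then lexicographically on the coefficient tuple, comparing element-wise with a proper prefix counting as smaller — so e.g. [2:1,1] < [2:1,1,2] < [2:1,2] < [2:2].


Minimal non-faces — 17 found among 9 rays, 14 max cones:

  P={1,9}:  v_{1} + v_{9} = 0  so sig = [2:]
  P={6,8}:  v_{6} + v_{8} = 0  so sig = [2:]
  P={1,2}:  v_{1} + v_{2} = v_{6}  so sig = [2:1]
  P={2,3}:  v_{2} + v_{3} = v_{5}  so sig = [2:1]
  P={2,8}:  v_{2} + v_{8} = v_{9}  so sig = [2:1]
  P={3,7}:  v_{3} + v_{7} = v_{1}  so sig = [2:1]
  P={5,7}:  v_{5} + v_{7} = v_{6}  so sig = [2:1]
  P={6,9}:  v_{6} + v_{9} = v_{2}  so sig = [2:1]
  P={3,6}:  v_{3} + v_{6} = v_{1} + v_{5}  so sig = [2:1,1]
  P={3,9}:  v_{3} + v_{9} = v_{5} + v_{8}  so sig = [2:1,1]
  P={4,9}:  v_{4} + v_{9} = v_{3} + v_{5}  so sig = [2:1,1]
  P={2,4}:  v_{2} + v_{4} = v_{1} + 2·v_{5}  so sig = [2:1,2]
  P={4,7}:  v_{4} + v_{7} = 2·v_{1} + v_{5}  so sig = [2:1,2]
  P={4,8}:  v_{4} + v_{8} = 2·v_{3}  so sig = [2:2]
  P={4,6}:  v_{4} + v_{6} = 2·v_{1} + 2·v_{5}  so sig = [2:2,2]
  P={1,3,5}:  v_{1} + v_{3} + v_{5} = v_{4}  so sig = [3:1]
  P={1,5,8}:  v_{1} + v_{5} + v_{8} = v_{3}  so sig = [3:1]

Signatures (|P|; sorted positive RHS coefficients), sorted:
    |P|=2: 15 collections, coeffs (), (), (1), (1), (1), (1), (1), (1), (1,1), (1,1), (1,1), (1,2), (1,2), (2), (2,2)
    |P|=3: 2 collections, coeffs (1), (1)


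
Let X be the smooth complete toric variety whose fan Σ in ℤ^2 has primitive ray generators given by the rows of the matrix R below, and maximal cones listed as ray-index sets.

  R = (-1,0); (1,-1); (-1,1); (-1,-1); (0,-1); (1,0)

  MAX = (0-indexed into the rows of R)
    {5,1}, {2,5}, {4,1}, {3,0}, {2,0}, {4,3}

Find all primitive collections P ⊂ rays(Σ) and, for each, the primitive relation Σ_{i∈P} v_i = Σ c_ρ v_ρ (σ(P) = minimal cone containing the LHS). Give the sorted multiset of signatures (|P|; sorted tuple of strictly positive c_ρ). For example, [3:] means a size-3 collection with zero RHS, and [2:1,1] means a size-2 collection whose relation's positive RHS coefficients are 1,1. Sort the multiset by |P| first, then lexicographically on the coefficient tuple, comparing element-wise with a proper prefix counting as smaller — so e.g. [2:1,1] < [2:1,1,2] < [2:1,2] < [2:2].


9 collections generate NE(X_Σ); each relation:

  • {0,5}:  v_{0} + v_{5} = 0 — sig = [2:]
  • {1,2}:  v_{1} + v_{2} = 0 — sig = [2:]
  • {0,1}:  v_{0} + v_{1} = v_{4} — sig = [2:1]
  • {0,4}:  v_{0} + v_{4} = v_{3} — sig = [2:1]
  • {2,4}:  v_{2} + v_{4} = v_{0} — sig = [2:1]
  • {3,5}:  v_{3} + v_{5} = v_{4} — sig = [2:1]
  • {4,5}:  v_{4} + v_{5} = v_{1} — sig = [2:1]
  • {1,3}:  v_{1} + v_{3} = 2·v_{4} — sig = [2:2]
  • {2,3}:  v_{2} + v_{3} = 2·v_{0} — sig = [2:2]

Sorted signature multiset PRS(X):
    [2:]
    [2:]
    [2:1]
    [2:1]
    [2:1]
    [2:1]
    [2:1]
    [2:2]
    [2:2]


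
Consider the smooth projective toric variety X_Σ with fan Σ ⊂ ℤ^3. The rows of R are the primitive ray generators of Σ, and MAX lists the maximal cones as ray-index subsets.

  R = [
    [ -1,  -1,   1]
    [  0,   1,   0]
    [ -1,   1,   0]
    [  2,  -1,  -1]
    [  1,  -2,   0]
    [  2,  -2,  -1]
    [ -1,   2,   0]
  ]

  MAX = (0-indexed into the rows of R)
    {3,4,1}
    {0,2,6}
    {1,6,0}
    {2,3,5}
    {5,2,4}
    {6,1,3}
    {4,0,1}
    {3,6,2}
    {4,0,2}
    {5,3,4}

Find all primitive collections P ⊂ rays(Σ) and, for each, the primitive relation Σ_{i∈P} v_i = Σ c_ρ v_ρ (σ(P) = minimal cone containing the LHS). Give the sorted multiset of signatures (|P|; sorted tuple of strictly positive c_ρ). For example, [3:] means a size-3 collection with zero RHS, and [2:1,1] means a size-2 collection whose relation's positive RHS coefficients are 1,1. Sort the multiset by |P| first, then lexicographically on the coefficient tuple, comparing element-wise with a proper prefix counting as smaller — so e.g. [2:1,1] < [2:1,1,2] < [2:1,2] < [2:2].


Δ(Σ) — 7 vertices, 7 min non-faces:

  P={4,6}:  v_{4} + v_{6} = 0 ; sig = [2:]
  P={0,3}:  v_{0} + v_{3} = v_{4} ; sig = [2:1]
  P={1,2}:  v_{1} + v_{2} = v_{6} ; sig = [2:1]
  P={1,5}:  v_{1} + v_{5} = v_{3} ; sig = [2:1]
  P={5,6}:  v_{5} + v_{6} = v_{2} + v_{3} ; sig = [2:1,1]
  P={0,5}:  v_{0} + v_{5} = v_{2} + 2·v_{4} ; sig = [2:1,2]
  P={2,3,4}:  v_{2} + v_{3} + v_{4} = v_{5} ; sig = [3:1]

Sorted signature multiset PRS(X):
[[2:], [2:1], [2:1], [2:1], [2:1,1], [2:1,2], [3:1]]


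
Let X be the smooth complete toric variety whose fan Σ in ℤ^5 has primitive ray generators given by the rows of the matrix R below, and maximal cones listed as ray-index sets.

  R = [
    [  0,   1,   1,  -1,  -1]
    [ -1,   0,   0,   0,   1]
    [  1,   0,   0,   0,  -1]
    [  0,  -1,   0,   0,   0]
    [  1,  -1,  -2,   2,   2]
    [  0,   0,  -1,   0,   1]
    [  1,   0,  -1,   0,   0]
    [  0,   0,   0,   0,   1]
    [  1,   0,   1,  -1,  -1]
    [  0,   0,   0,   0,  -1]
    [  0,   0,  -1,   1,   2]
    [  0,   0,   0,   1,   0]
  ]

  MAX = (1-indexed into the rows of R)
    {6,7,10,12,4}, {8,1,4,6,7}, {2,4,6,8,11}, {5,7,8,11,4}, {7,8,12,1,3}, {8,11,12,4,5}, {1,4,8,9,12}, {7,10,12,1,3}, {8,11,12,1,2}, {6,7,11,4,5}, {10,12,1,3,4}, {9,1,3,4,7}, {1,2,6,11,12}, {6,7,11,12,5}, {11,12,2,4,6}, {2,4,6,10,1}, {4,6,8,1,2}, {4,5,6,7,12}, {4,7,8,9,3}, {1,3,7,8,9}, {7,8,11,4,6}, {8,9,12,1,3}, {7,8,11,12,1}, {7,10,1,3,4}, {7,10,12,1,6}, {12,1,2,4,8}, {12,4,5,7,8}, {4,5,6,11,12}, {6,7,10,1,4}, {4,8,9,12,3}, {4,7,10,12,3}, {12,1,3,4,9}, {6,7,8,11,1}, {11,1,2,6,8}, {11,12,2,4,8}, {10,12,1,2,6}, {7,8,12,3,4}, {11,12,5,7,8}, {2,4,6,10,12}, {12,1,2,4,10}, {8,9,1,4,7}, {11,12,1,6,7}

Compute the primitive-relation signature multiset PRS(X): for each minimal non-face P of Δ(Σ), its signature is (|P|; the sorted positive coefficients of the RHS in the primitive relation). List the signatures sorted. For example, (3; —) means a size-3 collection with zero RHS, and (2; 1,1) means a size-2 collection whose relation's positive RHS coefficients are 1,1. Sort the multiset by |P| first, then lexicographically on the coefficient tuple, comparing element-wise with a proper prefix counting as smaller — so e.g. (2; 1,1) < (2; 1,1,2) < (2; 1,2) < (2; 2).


Σ has 23 primitive collections:

  {2,3}:  v_{2} + v_{3} = 0  ⟹  sig = (2; —)
  {8,10}:  v_{8} + v_{10} = 0  ⟹  sig = (2; —)
  {2,7}:  v_{2} + v_{7} = v_{6}  ⟹  sig = (2; 1)
  {3,6}:  v_{3} + v_{6} = v_{7}  ⟹  sig = (2; 1)
  {10,11}:  v_{10} + v_{11} = v_{6} + v_{12}  ⟹  sig = (2; 1,1)
  {1,5}:  v_{1} + v_{5} = v_{7} + v_{8} + v_{12}  ⟹  sig = (2; 1,1,1)
  {2,9}:  v_{2} + v_{9} = v_{1} + v_{4} + v_{8}  ⟹  sig = (2; 1,1,1)
  {3,11}:  v_{3} + v_{11} = v_{7} + v_{8} + v_{12}  ⟹  sig = (2; 1,1,1)
  {9,10}:  v_{9} + v_{10} = v_{1} + v_{3} + v_{4}  ⟹  sig = (2; 1,1,1)
  {2,5}:  v_{2} + v_{5} = v_{4} + v_{6} + v_{11} + v_{12}  ⟹  sig = (2; 1,1,1,1)
  {6,9}:  v_{6} + v_{9} = v_{1} + v_{4} + v_{7} + v_{8}  ⟹  sig = (2; 1,1,1,1)
  {5,9}:  v_{5} + v_{9} = v_{3} + v_{4} + v_{7} + 2·v_{8} + v_{12}  ⟹  sig = (2; 1,1,1,1,2)
  {5,10}:  v_{5} + v_{10} = v_{4} + v_{6} + v_{7} + 2·v_{12}  ⟹  sig = (2; 1,1,1,2)
  {3,5}:  v_{3} + v_{5} = v_{4} + 2·v_{7} + v_{8} + 2·v_{12}  ⟹  sig = (2; 1,1,2,2)
  {9,11}:  v_{9} + v_{11} = v_{3} + 2·v_{8}  ⟹  sig = (2; 1,2)
  {1,4,11}:  v_{1} + v_{4} + v_{11} = v_{8}  ⟹  sig = (3; 1)
  {6,8,12}:  v_{6} + v_{8} + v_{12} = v_{11}  ⟹  sig = (3; 1)
  {5,6,8}:  v_{5} + v_{6} + v_{8} = v_{4} + v_{7} + 2·v_{11}  ⟹  sig = (3; 1,1,2)
  {7,9,12}:  v_{7} + v_{9} + v_{12} = 2·v_{3} + v_{8}  ⟹  sig = (3; 1,2)
  {1,4,6,12}:  v_{1} + v_{4} + v_{6} + v_{12} = 0  ⟹  sig = (4; —)
  {1,3,4,8}:  v_{1} + v_{3} + v_{4} + v_{8} = v_{9}  ⟹  sig = (4; 1)
  {1,4,7,12}:  v_{1} + v_{4} + v_{7} + v_{12} = v_{3}  ⟹  sig = (4; 1)
  {4,7,11,12}:  v_{4} + v_{7} + v_{11} + v_{12} = v_{5}  ⟹  sig = (4; 1)

so the primitive-relation signature multiset is
[(2; —), (2; —), (2; 1), (2; 1), (2; 1,1), (2; 1,1,1), (2; 1,1,1), (2; 1,1,1), (2; 1,1,1), (2; 1,1,1,1), (2; 1,1,1,1), (2; 1,1,1,1,2), (2; 1,1,1,2), (2; 1,1,2,2), (2; 1,2), (3; 1), (3; 1), (3; 1,1,2), (3; 1,2), (4; —), (4; 1), (4; 1), (4; 1)]


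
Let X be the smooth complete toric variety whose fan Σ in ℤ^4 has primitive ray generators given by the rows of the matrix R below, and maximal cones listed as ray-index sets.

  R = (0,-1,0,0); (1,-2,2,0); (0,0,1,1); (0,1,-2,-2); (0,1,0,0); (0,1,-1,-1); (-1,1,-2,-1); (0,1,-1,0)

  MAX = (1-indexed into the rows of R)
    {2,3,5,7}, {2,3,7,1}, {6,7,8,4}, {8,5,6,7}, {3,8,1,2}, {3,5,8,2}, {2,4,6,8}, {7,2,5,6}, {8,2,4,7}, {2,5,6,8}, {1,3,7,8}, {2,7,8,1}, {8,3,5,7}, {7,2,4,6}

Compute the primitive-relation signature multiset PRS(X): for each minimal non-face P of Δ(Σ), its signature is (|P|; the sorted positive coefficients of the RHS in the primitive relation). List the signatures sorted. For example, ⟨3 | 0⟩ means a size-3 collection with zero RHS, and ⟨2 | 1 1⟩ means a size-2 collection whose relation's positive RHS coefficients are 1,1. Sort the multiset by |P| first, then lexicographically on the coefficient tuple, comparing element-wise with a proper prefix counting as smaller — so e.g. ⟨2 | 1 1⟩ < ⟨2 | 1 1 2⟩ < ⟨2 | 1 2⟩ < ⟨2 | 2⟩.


9 collections generate NE(X_Σ); each relation:

  P={1,5}:  v_{1} + v_{5} = 0 — sig = ⟨2 | 0⟩
  P={3,4}:  v_{3} + v_{4} = v_{6} — sig = ⟨2 | 1⟩
  P={3,6}:  v_{3} + v_{6} = v_{5} — sig = ⟨2 | 1⟩
  P={1,6}:  v_{1} + v_{6} = v_{2} + v_{7} + v_{8} — sig = ⟨2 | 1 1 1⟩
  P={4,5}:  v_{4} + v_{5} = 2·v_{6} — sig = ⟨2 | 2⟩
  P={1,4}:  v_{1} + v_{4} = 2·v_{2} + 2·v_{7} + 2·v_{8} — sig = ⟨2 | 2 2 2⟩
  P={2,3,7,8}:  v_{2} + v_{3} + v_{7} + v_{8} = 0 — sig = ⟨4 | 0⟩
  P={2,5,7,8}:  v_{2} + v_{5} + v_{7} + v_{8} = v_{6} — sig = ⟨4 | 1⟩
  P={2,6,7,8}:  v_{2} + v_{6} + v_{7} + v_{8} = v_{4} — sig = ⟨4 | 1⟩

Hence PRS(X_Σ) =
    |P|=2: 6 collections, coeffs (), (1), (1), (1,1,1), (2), (2,2,2)
    |P|=4: 3 collections, coeffs (), (1), (1)


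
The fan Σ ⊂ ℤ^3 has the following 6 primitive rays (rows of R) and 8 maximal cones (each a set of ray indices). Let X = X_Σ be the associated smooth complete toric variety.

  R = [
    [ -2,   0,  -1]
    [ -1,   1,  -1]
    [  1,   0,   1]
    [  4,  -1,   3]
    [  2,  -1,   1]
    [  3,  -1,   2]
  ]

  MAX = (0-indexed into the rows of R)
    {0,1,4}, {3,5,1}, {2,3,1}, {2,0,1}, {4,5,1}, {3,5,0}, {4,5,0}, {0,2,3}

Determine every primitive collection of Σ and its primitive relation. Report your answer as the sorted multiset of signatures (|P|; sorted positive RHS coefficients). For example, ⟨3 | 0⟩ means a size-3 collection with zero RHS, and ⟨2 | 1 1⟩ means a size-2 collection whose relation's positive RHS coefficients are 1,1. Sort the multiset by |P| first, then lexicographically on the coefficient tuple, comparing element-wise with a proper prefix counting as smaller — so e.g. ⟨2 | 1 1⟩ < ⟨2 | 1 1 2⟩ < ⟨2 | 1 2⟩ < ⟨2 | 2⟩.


The 5 primitive collections of Σ (r=6, n=3):

  • {2,4}:  v_{2} + v_{4} = v_{5} — sig = ⟨2 | 1⟩
  • {2,5}:  v_{2} + v_{5} = v_{3} — sig = ⟨2 | 1⟩
  • {3,4}:  v_{3} + v_{4} = 2·v_{5} — sig = ⟨2 | 2⟩
  • {0,1,5}:  v_{0} + v_{1} + v_{5} = 0 — sig = ⟨3 | 0⟩
  • {0,1,3}:  v_{0} + v_{1} + v_{3} = v_{2} — sig = ⟨3 | 1⟩

Hence PRS(X_Σ) =
    ⟨2 | 1⟩
    ⟨2 | 1⟩
    ⟨2 | 2⟩
    ⟨3 | 0⟩
    ⟨3 | 1⟩


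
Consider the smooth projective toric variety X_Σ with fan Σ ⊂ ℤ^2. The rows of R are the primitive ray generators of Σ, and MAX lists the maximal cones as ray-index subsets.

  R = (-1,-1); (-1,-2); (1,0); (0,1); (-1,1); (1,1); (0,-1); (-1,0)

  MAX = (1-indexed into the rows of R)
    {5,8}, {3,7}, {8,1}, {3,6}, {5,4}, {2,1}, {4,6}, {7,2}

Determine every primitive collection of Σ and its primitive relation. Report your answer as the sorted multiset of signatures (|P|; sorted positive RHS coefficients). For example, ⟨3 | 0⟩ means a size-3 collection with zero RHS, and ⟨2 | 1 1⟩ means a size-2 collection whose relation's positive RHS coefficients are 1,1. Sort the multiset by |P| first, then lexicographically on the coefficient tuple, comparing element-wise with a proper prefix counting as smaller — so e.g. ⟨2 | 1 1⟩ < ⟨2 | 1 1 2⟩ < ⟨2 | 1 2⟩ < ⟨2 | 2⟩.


The 20 primitive collections of Σ (r=8, n=2):

  {1,6}:  v_{1} + v_{6} = 0  ⟹  sig = ⟨2 | 0⟩
  {3,8}:  v_{3} + v_{8} = 0  ⟹  sig = ⟨2 | 0⟩
  {4,7}:  v_{4} + v_{7} = 0  ⟹  sig = ⟨2 | 0⟩
  {1,3}:  v_{1} + v_{3} = v_{7}  ⟹  sig = ⟨2 | 1⟩
  {1,4}:  v_{1} + v_{4} = v_{8}  ⟹  sig = ⟨2 | 1⟩
  {1,7}:  v_{1} + v_{7} = v_{2}  ⟹  sig = ⟨2 | 1⟩
  {2,4}:  v_{2} + v_{4} = v_{1}  ⟹  sig = ⟨2 | 1⟩
  {2,6}:  v_{2} + v_{6} = v_{7}  ⟹  sig = ⟨2 | 1⟩
  {3,4}:  v_{3} + v_{4} = v_{6}  ⟹  sig = ⟨2 | 1⟩
  {3,5}:  v_{3} + v_{5} = v_{4}  ⟹  sig = ⟨2 | 1⟩
  {4,8}:  v_{4} + v_{8} = v_{5}  ⟹  sig = ⟨2 | 1⟩
  {5,7}:  v_{5} + v_{7} = v_{8}  ⟹  sig = ⟨2 | 1⟩
  {6,7}:  v_{6} + v_{7} = v_{3}  ⟹  sig = ⟨2 | 1⟩
  {6,8}:  v_{6} + v_{8} = v_{4}  ⟹  sig = ⟨2 | 1⟩
  {7,8}:  v_{7} + v_{8} = v_{1}  ⟹  sig = ⟨2 | 1⟩
  {2,5}:  v_{2} + v_{5} = v_{1} + v_{8}  ⟹  sig = ⟨2 | 1 1⟩
  {1,5}:  v_{1} + v_{5} = 2·v_{8}  ⟹  sig = ⟨2 | 2⟩
  {2,3}:  v_{2} + v_{3} = 2·v_{7}  ⟹  sig = ⟨2 | 2⟩
  {2,8}:  v_{2} + v_{8} = 2·v_{1}  ⟹  sig = ⟨2 | 2⟩
  {5,6}:  v_{5} + v_{6} = 2·v_{4}  ⟹  sig = ⟨2 | 2⟩

Signatures (|P|; sorted positive RHS coefficients), sorted:
[⟨2 | 0⟩, ⟨2 | 0⟩, ⟨2 | 0⟩, ⟨2 | 1⟩, ⟨2 | 1⟩, ⟨2 | 1⟩, ⟨2 | 1⟩, ⟨2 | 1⟩, ⟨2 | 1⟩, ⟨2 | 1⟩, ⟨2 | 1⟩, ⟨2 | 1⟩, ⟨2 | 1⟩, ⟨2 | 1⟩, ⟨2 | 1⟩, ⟨2 | 1 1⟩, ⟨2 | 2⟩, ⟨2 | 2⟩, ⟨2 | 2⟩, ⟨2 | 2⟩]


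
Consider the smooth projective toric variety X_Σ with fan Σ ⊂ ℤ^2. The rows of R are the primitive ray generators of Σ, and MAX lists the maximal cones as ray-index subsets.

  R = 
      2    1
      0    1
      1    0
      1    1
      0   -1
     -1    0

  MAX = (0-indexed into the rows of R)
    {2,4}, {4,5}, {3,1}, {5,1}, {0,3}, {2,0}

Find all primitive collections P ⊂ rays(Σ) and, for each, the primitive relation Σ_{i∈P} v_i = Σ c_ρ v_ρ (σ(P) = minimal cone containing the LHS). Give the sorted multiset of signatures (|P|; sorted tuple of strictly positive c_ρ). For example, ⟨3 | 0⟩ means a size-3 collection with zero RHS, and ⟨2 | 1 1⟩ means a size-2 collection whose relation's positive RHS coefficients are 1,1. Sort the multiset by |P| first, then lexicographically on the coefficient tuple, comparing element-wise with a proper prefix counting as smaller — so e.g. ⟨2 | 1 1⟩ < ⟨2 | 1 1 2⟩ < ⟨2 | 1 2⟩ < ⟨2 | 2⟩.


9 collections generate NE(X_Σ); each relation:

  P = {1,4}:  v_{1} + v_{4} = 0  ⟹  sig = ⟨2 | 0⟩
  P = {2,5}:  v_{2} + v_{5} = 0  ⟹  sig = ⟨2 | 0⟩
  P = {0,5}:  v_{0} + v_{5} = v_{3}  ⟹  sig = ⟨2 | 1⟩
  P = {1,2}:  v_{1} + v_{2} = v_{3}  ⟹  sig = ⟨2 | 1⟩
  P = {2,3}:  v_{2} + v_{3} = v_{0}  ⟹  sig = ⟨2 | 1⟩
  P = {3,4}:  v_{3} + v_{4} = v_{2}  ⟹  sig = ⟨2 | 1⟩
  P = {3,5}:  v_{3} + v_{5} = v_{1}  ⟹  sig = ⟨2 | 1⟩
  P = {0,1}:  v_{0} + v_{1} = 2·v_{3}  ⟹  sig = ⟨2 | 2⟩
  P = {0,4}:  v_{0} + v_{4} = 2·v_{2}  ⟹  sig = ⟨2 | 2⟩

Hence PRS(X_Σ) =
[⟨2 | 0⟩, ⟨2 | 0⟩, ⟨2 | 1⟩, ⟨2 | 1⟩, ⟨2 | 1⟩, ⟨2 | 1⟩, ⟨2 | 1⟩, ⟨2 | 2⟩, ⟨2 | 2⟩]


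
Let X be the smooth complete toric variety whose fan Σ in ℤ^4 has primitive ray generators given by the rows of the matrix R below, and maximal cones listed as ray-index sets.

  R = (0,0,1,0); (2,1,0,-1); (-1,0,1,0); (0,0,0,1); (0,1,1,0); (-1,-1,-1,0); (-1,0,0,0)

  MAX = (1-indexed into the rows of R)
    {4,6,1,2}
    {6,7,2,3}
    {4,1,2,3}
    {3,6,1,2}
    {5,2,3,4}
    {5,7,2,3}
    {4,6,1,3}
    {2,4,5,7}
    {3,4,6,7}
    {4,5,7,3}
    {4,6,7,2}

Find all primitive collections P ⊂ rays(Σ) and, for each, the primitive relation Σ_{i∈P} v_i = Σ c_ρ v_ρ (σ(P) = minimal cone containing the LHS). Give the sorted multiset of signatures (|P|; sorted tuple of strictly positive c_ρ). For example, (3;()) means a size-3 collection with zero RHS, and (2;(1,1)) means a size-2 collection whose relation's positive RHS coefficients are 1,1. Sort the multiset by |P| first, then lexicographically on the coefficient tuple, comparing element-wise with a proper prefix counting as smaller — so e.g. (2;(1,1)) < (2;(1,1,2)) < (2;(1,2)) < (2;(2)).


Minimal non-faces — 5 found among 7 rays, 11 max cones:

  P = {1,7}:  v_{1} + v_{7} = v_{3}  ⇒ sig = (2;(1))
  P = {5,6}:  v_{5} + v_{6} = v_{7}  ⇒ sig = (2;(1))
  P = {1,5}:  v_{1} + v_{5} = v_{2} + 2·v_{3} + v_{4}  ⇒ sig = (2;(1,1,2))
  P = {2,3,4,6}:  v_{2} + v_{3} + v_{4} + v_{6} = 0  ⇒ sig = (4;())
  P = {2,3,4,7}:  v_{2} + v_{3} + v_{4} + v_{7} = v_{5}  ⇒ sig = (4;(1))

Signatures (|P|; sorted positive RHS coefficients), sorted:
    |P|=2: 3 collections, coeffs (1), (1), (1,1,2)
    |P|=4: 2 collections, coeffs (), (1)


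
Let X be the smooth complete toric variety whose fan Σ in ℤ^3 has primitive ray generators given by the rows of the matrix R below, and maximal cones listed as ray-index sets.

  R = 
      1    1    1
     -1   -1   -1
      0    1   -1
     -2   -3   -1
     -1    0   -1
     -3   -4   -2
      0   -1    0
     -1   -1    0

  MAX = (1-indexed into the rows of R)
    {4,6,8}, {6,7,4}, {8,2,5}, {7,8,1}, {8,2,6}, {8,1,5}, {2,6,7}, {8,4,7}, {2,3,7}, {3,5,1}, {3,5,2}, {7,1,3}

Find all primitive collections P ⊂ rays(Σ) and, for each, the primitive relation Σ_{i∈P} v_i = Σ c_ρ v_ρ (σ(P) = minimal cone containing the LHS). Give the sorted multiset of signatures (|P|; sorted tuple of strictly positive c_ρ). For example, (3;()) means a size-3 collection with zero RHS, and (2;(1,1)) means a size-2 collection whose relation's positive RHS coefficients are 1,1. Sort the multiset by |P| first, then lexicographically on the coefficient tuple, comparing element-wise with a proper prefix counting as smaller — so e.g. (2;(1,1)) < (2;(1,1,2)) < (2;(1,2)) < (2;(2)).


Primitive collections (12):

  • {1,2}:  v_{1} + v_{2} = 0  ⇒ sig = (2;())
  • {1,6}:  v_{1} + v_{6} = v_{4}  ⇒ sig = (2;(1))
  • {2,4}:  v_{2} + v_{4} = v_{6}  ⇒ sig = (2;(1))
  • {3,8}:  v_{3} + v_{8} = v_{5}  ⇒ sig = (2;(1))
  • {5,7}:  v_{5} + v_{7} = v_{2}  ⇒ sig = (2;(1))
  • {1,4}:  v_{1} + v_{4} = v_{7} + v_{8}  ⇒ sig = (2;(1,1))
  • {4,5}:  v_{4} + v_{5} = 2·v_{2} + v_{8}  ⇒ sig = (2;(1,2))
  • {5,6}:  v_{5} + v_{6} = 3·v_{2} + v_{8}  ⇒ sig = (2;(1,3))
  • {3,4}:  v_{3} + v_{4} = 2·v_{2}  ⇒ sig = (2;(2))
  • {3,6}:  v_{3} + v_{6} = 3·v_{2}  ⇒ sig = (2;(3))
  • {2,7,8}:  v_{2} + v_{7} + v_{8} = v_{4}  ⇒ sig = (3;(1))
  • {6,7,8}:  v_{6} + v_{7} + v_{8} = 2·v_{4}  ⇒ sig = (3;(2))

Signatures (|P|; sorted positive RHS coefficients), sorted:
    (2;())
    (2;(1))
    (2;(1))
    (2;(1))
    (2;(1))
    (2;(1,1))
    (2;(1,2))
    (2;(1,3))
    (2;(2))
    (2;(3))
    (3;(1))
    (3;(2))
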